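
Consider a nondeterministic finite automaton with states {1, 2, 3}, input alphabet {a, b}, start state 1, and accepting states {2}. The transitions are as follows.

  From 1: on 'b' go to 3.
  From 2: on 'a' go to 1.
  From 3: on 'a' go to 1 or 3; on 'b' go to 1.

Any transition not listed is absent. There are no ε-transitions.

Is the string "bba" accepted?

No

Start in {1}.
Read 'b': {1} → {3}.
Read 'b': {3} → {1}.
Read 'a': {1} → ∅.
The final set ∅ contains no accepting state.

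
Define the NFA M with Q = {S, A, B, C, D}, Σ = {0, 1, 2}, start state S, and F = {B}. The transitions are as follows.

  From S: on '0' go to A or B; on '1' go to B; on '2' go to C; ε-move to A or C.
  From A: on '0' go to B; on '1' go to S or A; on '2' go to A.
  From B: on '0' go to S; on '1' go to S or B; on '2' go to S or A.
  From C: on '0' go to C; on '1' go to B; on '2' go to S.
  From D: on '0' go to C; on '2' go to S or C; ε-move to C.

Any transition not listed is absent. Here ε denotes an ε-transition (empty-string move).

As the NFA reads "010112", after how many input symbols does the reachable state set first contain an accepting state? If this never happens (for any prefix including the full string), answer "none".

Start: ε-closure({S}) = {S, A, C}.
Read '0': {S, A, C} → {A, B, C}.
None of the earlier sets intersect F, but {A, B, C} does.

1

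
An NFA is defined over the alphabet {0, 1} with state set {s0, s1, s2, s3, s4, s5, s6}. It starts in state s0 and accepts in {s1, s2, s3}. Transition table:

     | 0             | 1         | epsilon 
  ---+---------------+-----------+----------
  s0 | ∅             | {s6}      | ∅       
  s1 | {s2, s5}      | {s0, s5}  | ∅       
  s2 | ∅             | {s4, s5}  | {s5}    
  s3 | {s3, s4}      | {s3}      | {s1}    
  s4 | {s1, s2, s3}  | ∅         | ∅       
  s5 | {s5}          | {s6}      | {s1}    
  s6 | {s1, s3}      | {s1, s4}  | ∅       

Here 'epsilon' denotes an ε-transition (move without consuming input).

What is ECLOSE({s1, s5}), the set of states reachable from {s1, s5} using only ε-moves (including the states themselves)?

{s1, s5}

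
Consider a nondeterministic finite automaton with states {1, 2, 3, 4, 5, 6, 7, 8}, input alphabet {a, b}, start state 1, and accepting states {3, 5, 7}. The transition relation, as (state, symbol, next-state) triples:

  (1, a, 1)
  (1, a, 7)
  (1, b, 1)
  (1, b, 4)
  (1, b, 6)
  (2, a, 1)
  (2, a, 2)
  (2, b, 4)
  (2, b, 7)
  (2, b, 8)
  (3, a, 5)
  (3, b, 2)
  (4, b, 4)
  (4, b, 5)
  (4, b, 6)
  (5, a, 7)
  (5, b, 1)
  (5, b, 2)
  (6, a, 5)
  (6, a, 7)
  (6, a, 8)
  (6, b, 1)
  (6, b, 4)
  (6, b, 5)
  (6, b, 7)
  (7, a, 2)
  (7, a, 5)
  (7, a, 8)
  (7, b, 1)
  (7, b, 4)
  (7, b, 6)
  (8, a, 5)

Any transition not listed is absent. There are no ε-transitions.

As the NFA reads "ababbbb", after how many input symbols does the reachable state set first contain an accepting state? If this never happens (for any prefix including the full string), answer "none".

Start in {1}.
Read 'a': 1→{1, 7}; now {1, 7}.
None of the earlier sets intersect F, but {1, 7} does.

1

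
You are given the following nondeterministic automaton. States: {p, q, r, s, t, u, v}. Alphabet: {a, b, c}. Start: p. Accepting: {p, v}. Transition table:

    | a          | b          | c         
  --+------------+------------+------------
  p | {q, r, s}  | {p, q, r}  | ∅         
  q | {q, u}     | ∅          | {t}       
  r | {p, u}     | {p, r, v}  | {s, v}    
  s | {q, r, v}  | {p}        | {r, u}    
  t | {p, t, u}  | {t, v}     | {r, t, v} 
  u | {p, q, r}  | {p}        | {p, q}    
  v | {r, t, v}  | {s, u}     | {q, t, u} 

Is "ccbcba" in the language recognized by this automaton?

No

Start in {p}.
Read 'c': {p} → ∅.
The set is empty and remains empty for the remaining 5 symbols.
The final set ∅ contains no accepting state.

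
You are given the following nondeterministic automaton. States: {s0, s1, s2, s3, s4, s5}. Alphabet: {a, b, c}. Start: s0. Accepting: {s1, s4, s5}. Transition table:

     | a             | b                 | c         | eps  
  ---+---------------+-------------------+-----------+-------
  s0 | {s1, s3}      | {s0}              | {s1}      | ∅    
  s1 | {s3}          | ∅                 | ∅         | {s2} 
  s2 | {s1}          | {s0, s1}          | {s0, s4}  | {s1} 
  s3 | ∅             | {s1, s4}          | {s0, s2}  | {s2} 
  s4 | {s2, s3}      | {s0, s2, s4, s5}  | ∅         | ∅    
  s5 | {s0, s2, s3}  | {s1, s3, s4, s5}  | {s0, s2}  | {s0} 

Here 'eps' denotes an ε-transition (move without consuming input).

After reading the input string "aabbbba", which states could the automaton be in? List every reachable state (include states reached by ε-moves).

{s0, s1, s2, s3}

Start in {s0}.
Read 'a': {s0} → {s1, s2, s3}.
Read 'a': {s1, s2, s3} → {s1, s2, s3}.
Read 'b': {s1, s2, s3} → {s0, s1, s2, s4}.
Read 'b': {s0, s1, s2, s4} → {s0, s1, s2, s4, s5}.
Read 'b': {s0, s1, s2, s4, s5} → {s0, s1, s2, s3, s4, s5}.
Read 'b': {s0, s1, s2, s3, s4, s5} → {s0, s1, s2, s3, s4, s5}.
Read 'a': {s0, s1, s2, s3, s4, s5} → {s0, s1, s2, s3}.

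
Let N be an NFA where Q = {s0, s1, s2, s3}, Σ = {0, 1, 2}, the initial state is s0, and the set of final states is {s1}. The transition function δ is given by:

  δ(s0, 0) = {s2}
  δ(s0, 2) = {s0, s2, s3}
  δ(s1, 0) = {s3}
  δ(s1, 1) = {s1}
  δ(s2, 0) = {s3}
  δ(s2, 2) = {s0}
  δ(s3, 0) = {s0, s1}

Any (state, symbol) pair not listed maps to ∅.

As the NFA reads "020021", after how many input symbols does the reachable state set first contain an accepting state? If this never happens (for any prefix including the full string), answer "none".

none

Start in {s0}.
Read '0': s0→{s2}; now {s2}.
Read '2': s2→{s0}; now {s0}.
Read '0': s0→{s2}; now {s2}.
Read '0': s2→{s3}; now {s3}.
Read '2': s3→∅; now ∅.
The set is empty and remains empty for the remaining 1 symbol.
No reachable set along the way intersects F.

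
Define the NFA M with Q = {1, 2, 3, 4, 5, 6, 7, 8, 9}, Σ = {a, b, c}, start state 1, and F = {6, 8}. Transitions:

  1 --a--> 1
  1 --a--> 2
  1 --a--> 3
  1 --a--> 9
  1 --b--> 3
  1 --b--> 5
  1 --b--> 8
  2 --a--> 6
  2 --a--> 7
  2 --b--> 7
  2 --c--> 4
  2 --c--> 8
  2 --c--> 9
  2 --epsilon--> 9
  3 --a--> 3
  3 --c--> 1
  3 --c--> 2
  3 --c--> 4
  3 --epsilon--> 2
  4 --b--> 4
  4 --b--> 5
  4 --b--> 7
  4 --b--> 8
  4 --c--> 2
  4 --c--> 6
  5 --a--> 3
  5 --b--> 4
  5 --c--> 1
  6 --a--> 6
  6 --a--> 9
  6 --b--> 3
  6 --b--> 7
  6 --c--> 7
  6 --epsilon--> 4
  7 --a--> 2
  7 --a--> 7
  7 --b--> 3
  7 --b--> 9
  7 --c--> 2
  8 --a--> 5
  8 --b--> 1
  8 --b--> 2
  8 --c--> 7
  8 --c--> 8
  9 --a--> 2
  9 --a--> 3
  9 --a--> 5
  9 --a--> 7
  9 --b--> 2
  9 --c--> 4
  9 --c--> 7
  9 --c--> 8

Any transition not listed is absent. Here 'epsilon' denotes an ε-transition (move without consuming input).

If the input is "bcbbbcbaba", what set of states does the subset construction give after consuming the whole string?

{2, 3, 4, 5, 6, 7, 9}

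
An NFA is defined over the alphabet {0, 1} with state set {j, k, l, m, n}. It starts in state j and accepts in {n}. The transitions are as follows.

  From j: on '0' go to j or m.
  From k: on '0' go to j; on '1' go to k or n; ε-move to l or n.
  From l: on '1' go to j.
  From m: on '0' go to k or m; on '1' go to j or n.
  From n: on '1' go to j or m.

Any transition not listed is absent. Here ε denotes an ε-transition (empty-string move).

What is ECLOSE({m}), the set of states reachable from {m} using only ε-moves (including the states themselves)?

{m}

Begin with {m}.
No ε-moves leave this set, so the closure equals the set itself.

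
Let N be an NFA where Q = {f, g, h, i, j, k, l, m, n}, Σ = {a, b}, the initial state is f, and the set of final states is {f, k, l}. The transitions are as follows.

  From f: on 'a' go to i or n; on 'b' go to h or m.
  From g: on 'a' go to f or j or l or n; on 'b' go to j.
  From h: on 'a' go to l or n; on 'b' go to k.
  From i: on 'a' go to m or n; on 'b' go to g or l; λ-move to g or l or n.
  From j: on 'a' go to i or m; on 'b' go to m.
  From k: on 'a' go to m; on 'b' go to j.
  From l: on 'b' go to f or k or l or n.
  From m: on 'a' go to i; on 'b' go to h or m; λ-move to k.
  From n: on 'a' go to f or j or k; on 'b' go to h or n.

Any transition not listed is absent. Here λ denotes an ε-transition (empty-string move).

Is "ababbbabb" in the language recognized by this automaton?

Yes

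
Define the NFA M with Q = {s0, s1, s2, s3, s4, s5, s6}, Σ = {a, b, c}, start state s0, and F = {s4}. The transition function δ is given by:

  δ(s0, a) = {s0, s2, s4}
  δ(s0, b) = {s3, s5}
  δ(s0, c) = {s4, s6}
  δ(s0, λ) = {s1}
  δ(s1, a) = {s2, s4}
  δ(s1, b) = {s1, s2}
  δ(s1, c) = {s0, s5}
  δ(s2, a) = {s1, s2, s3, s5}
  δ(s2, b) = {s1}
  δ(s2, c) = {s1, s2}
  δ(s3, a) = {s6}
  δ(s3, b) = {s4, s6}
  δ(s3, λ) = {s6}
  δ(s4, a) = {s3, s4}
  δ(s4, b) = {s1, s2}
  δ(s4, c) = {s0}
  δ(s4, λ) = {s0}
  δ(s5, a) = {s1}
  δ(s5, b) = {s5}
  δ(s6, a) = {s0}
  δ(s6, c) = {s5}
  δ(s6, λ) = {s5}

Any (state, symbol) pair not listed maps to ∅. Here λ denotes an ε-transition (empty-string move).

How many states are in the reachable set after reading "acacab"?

7

Start: ε-closure({s0}) = {s0, s1}.
Read 'a': s0→{s0, s2, s4}, s1→{s2, s4}; union {s0, s2, s4}; ε-closure = {s0, s1, s2, s4}.
Read 'c': s0→{s4, s6}, s1→{s0, s5}, s2→{s1, s2}, s4→{s0}; now {s0, s1, s2, s4, s5, s6}.
Read 'a': s0→{s0, s2, s4}, s1→{s2, s4}, s2→{s1, s2, s3, s5}, s4→{s3, s4}, s5→{s1}, s6→{s0}; union {s0, s1, s2, s3, s4, s5}; ε-closure = {s0, s1, s2, s3, s4, s5, s6}.
Read 'c': s0→{s4, s6}, s1→{s0, s5}, s2→{s1, s2}, s3→∅, s4→{s0}, s5→∅, s6→{s5}; now {s0, s1, s2, s4, s5, s6}.
Read 'a': s0→{s0, s2, s4}, s1→{s2, s4}, s2→{s1, s2, s3, s5}, s4→{s3, s4}, s5→{s1}, s6→{s0}; union {s0, s1, s2, s3, s4, s5}; ε-closure = {s0, s1, s2, s3, s4, s5, s6}.
Read 'b': s0→{s3, s5}, s1→{s1, s2}, s2→{s1}, s3→{s4, s6}, s4→{s1, s2}, s5→{s5}, s6→∅; union {s1, s2, s3, s4, s5, s6}; ε-closure = {s0, s1, s2, s3, s4, s5, s6}.
That set has 7 states.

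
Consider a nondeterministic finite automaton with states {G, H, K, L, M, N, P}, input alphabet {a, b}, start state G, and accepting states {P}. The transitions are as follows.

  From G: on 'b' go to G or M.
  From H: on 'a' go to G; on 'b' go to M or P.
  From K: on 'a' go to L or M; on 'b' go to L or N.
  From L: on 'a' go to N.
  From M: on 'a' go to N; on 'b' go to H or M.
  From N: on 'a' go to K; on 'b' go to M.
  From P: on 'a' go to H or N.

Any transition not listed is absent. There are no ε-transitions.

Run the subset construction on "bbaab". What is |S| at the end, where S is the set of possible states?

Start in {G}.
Read 'b': G→{G, M}; now {G, M}.
Read 'b': G→{G, M}, M→{H, M}; now {G, H, M}.
Read 'a': G→∅, H→{G}, M→{N}; now {G, N}.
Read 'a': G→∅, N→{K}; now {K}.
Read 'b': K→{L, N}; now {L, N}.
That set has 2 states.

2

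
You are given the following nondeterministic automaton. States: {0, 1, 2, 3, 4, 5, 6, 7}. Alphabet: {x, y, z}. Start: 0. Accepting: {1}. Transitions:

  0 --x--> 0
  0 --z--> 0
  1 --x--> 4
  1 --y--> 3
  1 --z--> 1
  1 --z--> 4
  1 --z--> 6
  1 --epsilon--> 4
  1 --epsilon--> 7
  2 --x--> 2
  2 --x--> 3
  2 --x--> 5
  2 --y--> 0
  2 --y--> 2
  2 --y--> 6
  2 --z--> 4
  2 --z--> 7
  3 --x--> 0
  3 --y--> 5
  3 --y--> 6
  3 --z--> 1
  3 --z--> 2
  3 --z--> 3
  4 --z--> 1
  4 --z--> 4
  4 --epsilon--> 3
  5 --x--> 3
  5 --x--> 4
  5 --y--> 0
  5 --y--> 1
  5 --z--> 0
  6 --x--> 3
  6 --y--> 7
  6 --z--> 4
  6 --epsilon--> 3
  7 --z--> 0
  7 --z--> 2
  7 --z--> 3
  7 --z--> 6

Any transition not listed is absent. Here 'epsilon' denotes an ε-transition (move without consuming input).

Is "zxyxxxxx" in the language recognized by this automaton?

Start in {0}.
Read 'z': {0} → {0}.
Read 'x': {0} → {0}.
Read 'y': {0} → ∅.
The set is empty and remains empty for the remaining 5 symbols.
The final set ∅ contains no accepting state.

No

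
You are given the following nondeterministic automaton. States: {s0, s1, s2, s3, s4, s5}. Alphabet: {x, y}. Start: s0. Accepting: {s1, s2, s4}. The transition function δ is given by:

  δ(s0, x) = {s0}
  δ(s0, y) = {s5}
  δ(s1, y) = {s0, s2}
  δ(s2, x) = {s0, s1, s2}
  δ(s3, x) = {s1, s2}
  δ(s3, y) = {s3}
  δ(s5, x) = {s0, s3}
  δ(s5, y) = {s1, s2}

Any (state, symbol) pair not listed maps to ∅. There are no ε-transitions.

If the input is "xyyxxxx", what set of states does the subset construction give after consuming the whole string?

{s0, s1, s2}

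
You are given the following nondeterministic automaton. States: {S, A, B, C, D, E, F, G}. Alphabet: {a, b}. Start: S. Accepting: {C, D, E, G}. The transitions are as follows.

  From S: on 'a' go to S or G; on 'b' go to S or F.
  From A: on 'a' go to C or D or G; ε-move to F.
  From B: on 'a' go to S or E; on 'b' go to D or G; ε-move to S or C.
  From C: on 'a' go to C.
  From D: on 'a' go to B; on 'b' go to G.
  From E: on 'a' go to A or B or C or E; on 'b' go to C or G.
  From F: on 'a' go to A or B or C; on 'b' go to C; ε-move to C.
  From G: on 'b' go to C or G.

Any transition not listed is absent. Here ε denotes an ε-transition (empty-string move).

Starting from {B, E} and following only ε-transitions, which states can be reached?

{S, B, C, E}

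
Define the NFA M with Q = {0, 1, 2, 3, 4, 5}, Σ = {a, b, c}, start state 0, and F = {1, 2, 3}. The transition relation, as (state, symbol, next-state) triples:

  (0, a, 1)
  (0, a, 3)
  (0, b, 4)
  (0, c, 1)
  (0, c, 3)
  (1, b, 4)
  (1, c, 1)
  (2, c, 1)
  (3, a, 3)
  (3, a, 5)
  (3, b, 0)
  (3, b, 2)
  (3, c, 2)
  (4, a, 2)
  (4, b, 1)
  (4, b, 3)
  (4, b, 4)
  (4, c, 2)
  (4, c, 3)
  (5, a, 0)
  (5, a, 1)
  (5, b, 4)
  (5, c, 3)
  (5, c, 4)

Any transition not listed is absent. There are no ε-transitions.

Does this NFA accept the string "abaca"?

No

Start in {0}.
Read 'a': {0} → {1, 3}.
Read 'b': {1, 3} → {0, 2, 4}.
Read 'a': {0, 2, 4} → {1, 2, 3}.
Read 'c': {1, 2, 3} → {1, 2}.
Read 'a': {1, 2} → ∅.
The final set ∅ contains no accepting state.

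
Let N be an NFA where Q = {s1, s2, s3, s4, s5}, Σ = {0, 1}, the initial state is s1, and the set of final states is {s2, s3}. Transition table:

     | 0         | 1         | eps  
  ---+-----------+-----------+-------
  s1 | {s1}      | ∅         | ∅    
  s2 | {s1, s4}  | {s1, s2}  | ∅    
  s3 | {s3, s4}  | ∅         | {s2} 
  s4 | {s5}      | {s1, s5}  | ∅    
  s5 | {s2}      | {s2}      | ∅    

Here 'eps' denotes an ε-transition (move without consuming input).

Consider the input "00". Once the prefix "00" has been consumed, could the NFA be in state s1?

Start in {s1}.
Read '0': s1→{s1}; now {s1}.
Read '0': s1→{s1}; now {s1}.
State s1 is in {s1}.

Yes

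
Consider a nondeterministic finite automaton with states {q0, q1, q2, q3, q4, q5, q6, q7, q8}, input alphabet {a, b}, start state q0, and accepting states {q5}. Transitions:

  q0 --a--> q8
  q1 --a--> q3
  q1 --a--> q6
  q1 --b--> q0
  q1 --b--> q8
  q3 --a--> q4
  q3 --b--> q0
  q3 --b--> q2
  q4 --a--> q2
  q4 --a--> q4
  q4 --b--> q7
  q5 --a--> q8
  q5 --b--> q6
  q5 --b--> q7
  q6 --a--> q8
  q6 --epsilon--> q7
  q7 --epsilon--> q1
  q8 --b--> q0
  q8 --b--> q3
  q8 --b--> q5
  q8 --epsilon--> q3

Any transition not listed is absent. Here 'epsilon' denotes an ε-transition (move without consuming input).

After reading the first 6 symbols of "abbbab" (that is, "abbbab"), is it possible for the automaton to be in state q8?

Start in {q0}.
Read 'a': q0→{q8}; union {q8}; ε-closure = {q3, q8}.
Read 'b': q3→{q0, q2}, q8→{q0, q3, q5}; now {q0, q2, q3, q5}.
Read 'b': q0→∅, q2→∅, q3→{q0, q2}, q5→{q6, q7}; union {q0, q2, q6, q7}; ε-closure = {q0, q1, q2, q6, q7}.
Read 'b': q0→∅, q1→{q0, q8}, q2→∅, q6→∅, q7→∅; union {q0, q8}; ε-closure = {q0, q3, q8}.
Read 'a': q0→{q8}, q3→{q4}, q8→∅; union {q4, q8}; ε-closure = {q3, q4, q8}.
Read 'b': q3→{q0, q2}, q4→{q7}, q8→{q0, q3, q5}; union {q0, q2, q3, q5, q7}; ε-closure = {q0, q1, q2, q3, q5, q7}.
State q8 is not in {q0, q1, q2, q3, q5, q7}.

No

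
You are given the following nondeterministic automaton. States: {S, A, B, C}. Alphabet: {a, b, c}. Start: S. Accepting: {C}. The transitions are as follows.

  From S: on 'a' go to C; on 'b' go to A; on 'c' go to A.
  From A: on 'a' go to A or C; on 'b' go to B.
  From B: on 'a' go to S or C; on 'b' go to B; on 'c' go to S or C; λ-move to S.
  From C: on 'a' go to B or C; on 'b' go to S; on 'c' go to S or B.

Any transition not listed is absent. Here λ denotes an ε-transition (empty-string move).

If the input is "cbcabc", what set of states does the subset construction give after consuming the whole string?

{S, A, C}

Start in {S}.
Read 'c': {S} → {A}.
Read 'b': {A} → {S, B}.
Read 'c': {S, B} → {S, A, C}.
Read 'a': {S, A, C} → {S, A, B, C}.
Read 'b': {S, A, B, C} → {S, A, B}.
Read 'c': {S, A, B} → {S, A, C}.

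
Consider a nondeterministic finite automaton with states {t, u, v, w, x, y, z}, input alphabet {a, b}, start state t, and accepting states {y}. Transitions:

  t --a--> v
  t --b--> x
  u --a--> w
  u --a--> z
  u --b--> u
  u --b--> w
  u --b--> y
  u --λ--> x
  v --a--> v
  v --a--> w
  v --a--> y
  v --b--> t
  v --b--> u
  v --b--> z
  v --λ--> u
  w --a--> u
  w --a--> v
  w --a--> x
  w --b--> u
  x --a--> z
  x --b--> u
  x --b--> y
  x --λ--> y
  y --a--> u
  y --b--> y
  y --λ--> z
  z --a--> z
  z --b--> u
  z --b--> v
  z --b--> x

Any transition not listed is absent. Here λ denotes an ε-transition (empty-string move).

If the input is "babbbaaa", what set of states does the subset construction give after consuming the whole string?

Start in {t}.
Read 'b': t→{x}; union {x}; ε-closure = {x, y, z}.
Read 'a': x→{z}, y→{u}, z→{z}; union {u, z}; ε-closure = {u, x, y, z}.
Read 'b': u→{u, w, y}, x→{u, y}, y→{y}, z→{u, v, x}; union {u, v, w, x, y}; ε-closure = {u, v, w, x, y, z}.
Read 'b': u→{u, w, y}, v→{t, u, z}, w→{u}, x→{u, y}, y→{y}, z→{u, v, x}; now {t, u, v, w, x, y, z}.
Read 'b': t→{x}, u→{u, w, y}, v→{t, u, z}, w→{u}, x→{u, y}, y→{y}, z→{u, v, x}; now {t, u, v, w, x, y, z}.
Read 'a': t→{v}, u→{w, z}, v→{v, w, y}, w→{u, v, x}, x→{z}, y→{u}, z→{z}; now {u, v, w, x, y, z}.
Read 'a': u→{w, z}, v→{v, w, y}, w→{u, v, x}, x→{z}, y→{u}, z→{z}; now {u, v, w, x, y, z}.
Read 'a': u→{w, z}, v→{v, w, y}, w→{u, v, x}, x→{z}, y→{u}, z→{z}; now {u, v, w, x, y, z}.

{u, v, w, x, y, z}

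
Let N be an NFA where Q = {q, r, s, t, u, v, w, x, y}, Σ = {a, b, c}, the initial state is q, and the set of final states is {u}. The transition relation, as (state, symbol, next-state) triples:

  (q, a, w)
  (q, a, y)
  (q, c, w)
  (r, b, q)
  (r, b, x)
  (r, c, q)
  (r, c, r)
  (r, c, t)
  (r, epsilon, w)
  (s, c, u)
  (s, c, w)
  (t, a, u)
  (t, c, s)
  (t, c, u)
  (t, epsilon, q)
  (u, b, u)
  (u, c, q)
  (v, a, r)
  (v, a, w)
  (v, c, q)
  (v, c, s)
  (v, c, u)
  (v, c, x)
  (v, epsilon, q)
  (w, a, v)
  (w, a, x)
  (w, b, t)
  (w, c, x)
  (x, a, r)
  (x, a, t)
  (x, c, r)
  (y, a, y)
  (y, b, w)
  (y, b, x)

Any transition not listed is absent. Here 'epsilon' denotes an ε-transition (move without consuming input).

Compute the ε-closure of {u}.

Begin with {u}.
No ε-moves leave this set, so the closure equals the set itself.

{u}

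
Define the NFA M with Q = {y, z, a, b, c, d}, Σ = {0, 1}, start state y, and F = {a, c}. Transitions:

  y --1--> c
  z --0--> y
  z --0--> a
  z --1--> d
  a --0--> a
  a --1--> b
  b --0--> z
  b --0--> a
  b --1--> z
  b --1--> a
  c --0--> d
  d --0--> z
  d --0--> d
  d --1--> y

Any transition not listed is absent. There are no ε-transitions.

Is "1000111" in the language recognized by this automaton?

Yes

Start in {y}.
Read '1': y→{c}; now {c}.
Read '0': c→{d}; now {d}.
Read '0': d→{z, d}; now {z, d}.
Read '0': z→{y, a}, d→{z, d}; now {y, z, a, d}.
Read '1': y→{c}, z→{d}, a→{b}, d→{y}; now {y, b, c, d}.
Read '1': y→{c}, b→{z, a}, c→∅, d→{y}; now {y, z, a, c}.
Read '1': y→{c}, z→{d}, a→{b}, c→∅; now {b, c, d}.
The final set {b, c, d} contains the accepting state c.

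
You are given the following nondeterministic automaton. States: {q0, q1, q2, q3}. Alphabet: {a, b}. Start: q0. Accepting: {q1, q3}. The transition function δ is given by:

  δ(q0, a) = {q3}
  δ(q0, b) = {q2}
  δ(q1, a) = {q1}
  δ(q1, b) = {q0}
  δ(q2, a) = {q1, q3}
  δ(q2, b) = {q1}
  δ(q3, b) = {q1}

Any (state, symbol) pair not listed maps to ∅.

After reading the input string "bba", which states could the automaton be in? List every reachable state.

{q1}

Start in {q0}.
Read 'b': {q0} → {q2}.
Read 'b': {q2} → {q1}.
Read 'a': {q1} → {q1}.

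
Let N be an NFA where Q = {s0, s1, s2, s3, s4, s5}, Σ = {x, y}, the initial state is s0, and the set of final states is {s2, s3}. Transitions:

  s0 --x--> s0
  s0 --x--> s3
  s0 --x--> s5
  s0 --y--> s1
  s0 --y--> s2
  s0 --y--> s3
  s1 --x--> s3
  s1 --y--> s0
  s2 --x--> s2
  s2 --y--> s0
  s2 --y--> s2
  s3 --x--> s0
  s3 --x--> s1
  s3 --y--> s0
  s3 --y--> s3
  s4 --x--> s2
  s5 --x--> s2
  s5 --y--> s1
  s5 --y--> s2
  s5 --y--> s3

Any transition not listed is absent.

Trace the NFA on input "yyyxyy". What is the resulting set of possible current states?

Start in {s0}.
Read 'y': {s0} → {s1, s2, s3}.
Read 'y': {s1, s2, s3} → {s0, s2, s3}.
Read 'y': {s0, s2, s3} → {s0, s1, s2, s3}.
Read 'x': {s0, s1, s2, s3} → {s0, s1, s2, s3, s5}.
Read 'y': {s0, s1, s2, s3, s5} → {s0, s1, s2, s3}.
Read 'y': {s0, s1, s2, s3} → {s0, s1, s2, s3}.

{s0, s1, s2, s3}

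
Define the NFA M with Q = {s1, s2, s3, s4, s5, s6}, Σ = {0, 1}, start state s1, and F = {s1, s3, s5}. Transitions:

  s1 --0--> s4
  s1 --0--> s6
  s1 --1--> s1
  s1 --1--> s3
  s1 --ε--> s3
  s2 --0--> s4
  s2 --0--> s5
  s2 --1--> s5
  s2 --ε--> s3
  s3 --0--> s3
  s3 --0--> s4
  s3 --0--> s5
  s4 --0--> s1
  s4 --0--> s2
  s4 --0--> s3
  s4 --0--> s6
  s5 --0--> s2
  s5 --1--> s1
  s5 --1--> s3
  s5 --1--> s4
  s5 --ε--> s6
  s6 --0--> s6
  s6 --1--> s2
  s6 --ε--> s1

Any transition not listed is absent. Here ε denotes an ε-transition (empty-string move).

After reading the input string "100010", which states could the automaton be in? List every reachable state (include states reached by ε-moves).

{s1, s2, s3, s4, s5, s6}

Start: ε-closure({s1}) = {s1, s3}.
Read '1': s1→{s1, s3}, s3→∅; now {s1, s3}.
Read '0': s1→{s4, s6}, s3→{s3, s4, s5}; union {s3, s4, s5, s6}; ε-closure = {s1, s3, s4, s5, s6}.
Read '0': s1→{s4, s6}, s3→{s3, s4, s5}, s4→{s1, s2, s3, s6}, s5→{s2}, s6→{s6}; now {s1, s2, s3, s4, s5, s6}.
Read '0': s1→{s4, s6}, s2→{s4, s5}, s3→{s3, s4, s5}, s4→{s1, s2, s3, s6}, s5→{s2}, s6→{s6}; now {s1, s2, s3, s4, s5, s6}.
Read '1': s1→{s1, s3}, s2→{s5}, s3→∅, s4→∅, s5→{s1, s3, s4}, s6→{s2}; union {s1, s2, s3, s4, s5}; ε-closure = {s1, s2, s3, s4, s5, s6}.
Read '0': s1→{s4, s6}, s2→{s4, s5}, s3→{s3, s4, s5}, s4→{s1, s2, s3, s6}, s5→{s2}, s6→{s6}; now {s1, s2, s3, s4, s5, s6}.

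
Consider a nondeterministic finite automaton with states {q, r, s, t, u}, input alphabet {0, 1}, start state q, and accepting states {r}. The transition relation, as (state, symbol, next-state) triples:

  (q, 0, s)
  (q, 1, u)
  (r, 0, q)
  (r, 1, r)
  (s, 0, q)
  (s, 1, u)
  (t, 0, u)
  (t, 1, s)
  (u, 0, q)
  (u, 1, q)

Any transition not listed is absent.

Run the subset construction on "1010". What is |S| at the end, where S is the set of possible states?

Start in {q}.
Read '1': q→{u}; now {u}.
Read '0': u→{q}; now {q}.
Read '1': q→{u}; now {u}.
Read '0': u→{q}; now {q}.
That set has 1 state.

1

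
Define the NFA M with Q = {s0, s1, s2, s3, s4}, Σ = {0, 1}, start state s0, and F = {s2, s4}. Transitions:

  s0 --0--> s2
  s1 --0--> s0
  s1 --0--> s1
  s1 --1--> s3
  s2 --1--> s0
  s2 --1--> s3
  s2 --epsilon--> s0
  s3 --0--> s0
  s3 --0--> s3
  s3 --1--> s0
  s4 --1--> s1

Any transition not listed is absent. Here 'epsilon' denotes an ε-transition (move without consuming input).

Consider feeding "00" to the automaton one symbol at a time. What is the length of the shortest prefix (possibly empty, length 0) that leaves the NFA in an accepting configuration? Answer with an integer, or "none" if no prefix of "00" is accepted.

Start in {s0}.
Read '0': s0→{s2}; union {s2}; ε-closure = {s0, s2}.
None of the earlier sets intersect F, but {s0, s2} does.

1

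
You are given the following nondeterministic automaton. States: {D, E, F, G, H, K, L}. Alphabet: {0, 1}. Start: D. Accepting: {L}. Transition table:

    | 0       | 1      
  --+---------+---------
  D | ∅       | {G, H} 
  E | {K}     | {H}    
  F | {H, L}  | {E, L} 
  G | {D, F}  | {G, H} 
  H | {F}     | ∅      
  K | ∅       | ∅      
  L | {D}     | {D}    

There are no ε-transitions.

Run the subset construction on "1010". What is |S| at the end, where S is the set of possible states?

3

Start in {D}.
Read '1': {D} → {G, H}.
Read '0': {G, H} → {D, F}.
Read '1': {D, F} → {E, G, H, L}.
Read '0': {E, G, H, L} → {D, F, K}.
That set has 3 states.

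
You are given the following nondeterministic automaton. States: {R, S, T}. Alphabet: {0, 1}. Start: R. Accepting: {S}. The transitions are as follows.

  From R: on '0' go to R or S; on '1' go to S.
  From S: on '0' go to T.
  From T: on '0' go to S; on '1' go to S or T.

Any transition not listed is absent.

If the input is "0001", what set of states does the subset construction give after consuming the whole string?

Start in {R}.
Read '0': R→{R, S}; now {R, S}.
Read '0': R→{R, S}, S→{T}; now {R, S, T}.
Read '0': R→{R, S}, S→{T}, T→{S}; now {R, S, T}.
Read '1': R→{S}, S→∅, T→{S, T}; now {S, T}.

{S, T}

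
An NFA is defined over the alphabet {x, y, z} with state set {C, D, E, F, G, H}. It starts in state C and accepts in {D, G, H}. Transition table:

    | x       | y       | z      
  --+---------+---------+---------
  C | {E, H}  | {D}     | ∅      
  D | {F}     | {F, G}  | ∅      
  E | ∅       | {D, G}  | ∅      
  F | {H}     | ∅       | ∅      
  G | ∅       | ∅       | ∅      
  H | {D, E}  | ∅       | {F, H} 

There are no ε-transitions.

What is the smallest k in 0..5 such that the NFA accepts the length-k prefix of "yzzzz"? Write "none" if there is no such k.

1

Start in {C}.
Read 'y': C→{D}; now {D}.
None of the earlier sets intersect F, but {D} does.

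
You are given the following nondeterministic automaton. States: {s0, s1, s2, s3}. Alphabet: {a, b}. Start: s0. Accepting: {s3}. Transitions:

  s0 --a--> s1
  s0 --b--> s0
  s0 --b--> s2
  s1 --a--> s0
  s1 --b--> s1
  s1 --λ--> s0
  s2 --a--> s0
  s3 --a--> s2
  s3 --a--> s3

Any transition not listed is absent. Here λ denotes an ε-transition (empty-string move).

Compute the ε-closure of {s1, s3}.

{s0, s1, s3}

Begin with {s1, s3}.
ε-move s1 → s0; add s0.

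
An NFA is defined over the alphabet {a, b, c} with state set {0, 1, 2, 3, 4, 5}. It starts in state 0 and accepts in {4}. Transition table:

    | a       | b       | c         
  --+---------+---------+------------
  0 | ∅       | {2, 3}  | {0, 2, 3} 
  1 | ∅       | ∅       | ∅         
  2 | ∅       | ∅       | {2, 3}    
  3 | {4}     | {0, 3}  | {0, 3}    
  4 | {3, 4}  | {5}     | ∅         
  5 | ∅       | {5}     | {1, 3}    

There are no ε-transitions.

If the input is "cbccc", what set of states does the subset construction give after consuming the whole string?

Start in {0}.
Read 'c': 0→{0, 2, 3}; now {0, 2, 3}.
Read 'b': 0→{2, 3}, 2→∅, 3→{0, 3}; now {0, 2, 3}.
Read 'c': 0→{0, 2, 3}, 2→{2, 3}, 3→{0, 3}; now {0, 2, 3}.
Read 'c': 0→{0, 2, 3}, 2→{2, 3}, 3→{0, 3}; now {0, 2, 3}.
Read 'c': 0→{0, 2, 3}, 2→{2, 3}, 3→{0, 3}; now {0, 2, 3}.

{0, 2, 3}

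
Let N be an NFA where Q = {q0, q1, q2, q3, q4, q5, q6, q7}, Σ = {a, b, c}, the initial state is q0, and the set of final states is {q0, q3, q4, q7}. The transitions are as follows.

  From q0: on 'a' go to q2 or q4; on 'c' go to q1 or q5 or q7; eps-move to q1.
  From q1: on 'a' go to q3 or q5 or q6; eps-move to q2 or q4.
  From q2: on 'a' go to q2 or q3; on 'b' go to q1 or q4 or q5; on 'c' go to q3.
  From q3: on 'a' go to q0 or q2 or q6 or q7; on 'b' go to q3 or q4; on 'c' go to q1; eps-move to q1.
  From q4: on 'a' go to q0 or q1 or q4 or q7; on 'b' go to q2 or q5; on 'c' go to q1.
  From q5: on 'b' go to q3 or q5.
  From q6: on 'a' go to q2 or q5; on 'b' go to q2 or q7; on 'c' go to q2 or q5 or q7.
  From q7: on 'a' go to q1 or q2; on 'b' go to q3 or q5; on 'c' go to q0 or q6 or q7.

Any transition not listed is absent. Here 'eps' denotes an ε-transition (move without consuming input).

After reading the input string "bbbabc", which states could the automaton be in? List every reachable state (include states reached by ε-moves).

Start: ε-closure({q0}) = {q0, q1, q2, q4}.
Read 'b': q0→∅, q1→∅, q2→{q1, q4, q5}, q4→{q2, q5}; now {q1, q2, q4, q5}.
Read 'b': q1→∅, q2→{q1, q4, q5}, q4→{q2, q5}, q5→{q3, q5}; now {q1, q2, q3, q4, q5}.
Read 'b': q1→∅, q2→{q1, q4, q5}, q3→{q3, q4}, q4→{q2, q5}, q5→{q3, q5}; now {q1, q2, q3, q4, q5}.
Read 'a': q1→{q3, q5, q6}, q2→{q2, q3}, q3→{q0, q2, q6, q7}, q4→{q0, q1, q4, q7}, q5→∅; now {q0, q1, q2, q3, q4, q5, q6, q7}.
Read 'b': q0→∅, q1→∅, q2→{q1, q4, q5}, q3→{q3, q4}, q4→{q2, q5}, q5→{q3, q5}, q6→{q2, q7}, q7→{q3, q5}; now {q1, q2, q3, q4, q5, q7}.
Read 'c': q1→∅, q2→{q3}, q3→{q1}, q4→{q1}, q5→∅, q7→{q0, q6, q7}; union {q0, q1, q3, q6, q7}; ε-closure = {q0, q1, q2, q3, q4, q6, q7}.

{q0, q1, q2, q3, q4, q6, q7}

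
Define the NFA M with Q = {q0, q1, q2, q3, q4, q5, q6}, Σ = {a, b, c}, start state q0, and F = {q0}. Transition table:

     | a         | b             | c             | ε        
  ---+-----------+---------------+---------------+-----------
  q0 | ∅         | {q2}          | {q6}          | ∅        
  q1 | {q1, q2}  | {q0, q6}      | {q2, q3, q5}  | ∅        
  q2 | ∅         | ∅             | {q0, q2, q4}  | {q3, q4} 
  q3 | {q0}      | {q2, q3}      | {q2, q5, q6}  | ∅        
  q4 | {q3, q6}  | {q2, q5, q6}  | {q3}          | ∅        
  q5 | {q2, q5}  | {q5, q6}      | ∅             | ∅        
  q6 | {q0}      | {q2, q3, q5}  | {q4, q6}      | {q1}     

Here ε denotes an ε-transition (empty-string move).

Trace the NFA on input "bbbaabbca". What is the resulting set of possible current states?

{q0, q1, q2, q3, q4, q5, q6}

Start in {q0}.
Read 'b': {q0} → {q2, q3, q4}.
Read 'b': {q2, q3, q4} → {q1, q2, q3, q4, q5, q6}.
Read 'b': {q1, q2, q3, q4, q5, q6} → {q0, q1, q2, q3, q4, q5, q6}.
Read 'a': {q0, q1, q2, q3, q4, q5, q6} → {q0, q1, q2, q3, q4, q5, q6}.
Read 'a': {q0, q1, q2, q3, q4, q5, q6} → {q0, q1, q2, q3, q4, q5, q6}.
Read 'b': {q0, q1, q2, q3, q4, q5, q6} → {q0, q1, q2, q3, q4, q5, q6}.
Read 'b': {q0, q1, q2, q3, q4, q5, q6} → {q0, q1, q2, q3, q4, q5, q6}.
Read 'c': {q0, q1, q2, q3, q4, q5, q6} → {q0, q1, q2, q3, q4, q5, q6}.
Read 'a': {q0, q1, q2, q3, q4, q5, q6} → {q0, q1, q2, q3, q4, q5, q6}.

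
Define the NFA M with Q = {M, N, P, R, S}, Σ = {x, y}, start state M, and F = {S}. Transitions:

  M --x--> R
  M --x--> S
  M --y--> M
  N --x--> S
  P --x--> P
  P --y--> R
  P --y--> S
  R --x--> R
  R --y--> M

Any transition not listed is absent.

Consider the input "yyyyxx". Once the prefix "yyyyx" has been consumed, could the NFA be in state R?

Yes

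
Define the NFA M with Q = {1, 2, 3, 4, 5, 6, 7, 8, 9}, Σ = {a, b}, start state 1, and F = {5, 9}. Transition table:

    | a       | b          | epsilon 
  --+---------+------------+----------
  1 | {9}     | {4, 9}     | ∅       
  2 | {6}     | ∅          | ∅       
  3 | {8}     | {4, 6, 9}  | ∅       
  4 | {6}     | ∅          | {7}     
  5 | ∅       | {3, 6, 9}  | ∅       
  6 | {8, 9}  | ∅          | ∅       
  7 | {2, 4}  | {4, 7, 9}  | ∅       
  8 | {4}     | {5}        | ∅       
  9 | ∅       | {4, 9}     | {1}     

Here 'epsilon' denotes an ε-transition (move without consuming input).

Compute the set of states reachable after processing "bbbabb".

{1, 4, 7, 9}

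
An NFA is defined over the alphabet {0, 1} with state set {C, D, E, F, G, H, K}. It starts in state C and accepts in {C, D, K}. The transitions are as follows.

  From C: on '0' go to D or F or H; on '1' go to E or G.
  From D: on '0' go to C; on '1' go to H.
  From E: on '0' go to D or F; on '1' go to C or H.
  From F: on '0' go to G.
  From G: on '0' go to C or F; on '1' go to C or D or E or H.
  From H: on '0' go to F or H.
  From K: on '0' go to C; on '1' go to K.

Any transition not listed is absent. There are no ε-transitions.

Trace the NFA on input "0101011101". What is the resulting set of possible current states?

∅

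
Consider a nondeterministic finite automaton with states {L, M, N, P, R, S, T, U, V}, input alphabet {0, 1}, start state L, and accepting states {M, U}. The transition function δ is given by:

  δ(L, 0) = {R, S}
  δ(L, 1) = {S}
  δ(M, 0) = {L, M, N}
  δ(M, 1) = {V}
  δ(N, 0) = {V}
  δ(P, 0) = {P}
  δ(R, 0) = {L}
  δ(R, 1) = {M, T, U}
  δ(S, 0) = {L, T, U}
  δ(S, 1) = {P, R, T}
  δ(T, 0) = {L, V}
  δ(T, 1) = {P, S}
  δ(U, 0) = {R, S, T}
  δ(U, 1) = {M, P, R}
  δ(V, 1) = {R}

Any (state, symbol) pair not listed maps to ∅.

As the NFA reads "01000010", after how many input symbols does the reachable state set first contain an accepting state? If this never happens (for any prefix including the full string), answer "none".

2

Start in {L}.
Read '0': L→{R, S}; now {R, S}.
Read '1': R→{M, T, U}, S→{P, R, T}; now {M, P, R, T, U}.
None of the earlier sets intersect F, but {M, P, R, T, U} does.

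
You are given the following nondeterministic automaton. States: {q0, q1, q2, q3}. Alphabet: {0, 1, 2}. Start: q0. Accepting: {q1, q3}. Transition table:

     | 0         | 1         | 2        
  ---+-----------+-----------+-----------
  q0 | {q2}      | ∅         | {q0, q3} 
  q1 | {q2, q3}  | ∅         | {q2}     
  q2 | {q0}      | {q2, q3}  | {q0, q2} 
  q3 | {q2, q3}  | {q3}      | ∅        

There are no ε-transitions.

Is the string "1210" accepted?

No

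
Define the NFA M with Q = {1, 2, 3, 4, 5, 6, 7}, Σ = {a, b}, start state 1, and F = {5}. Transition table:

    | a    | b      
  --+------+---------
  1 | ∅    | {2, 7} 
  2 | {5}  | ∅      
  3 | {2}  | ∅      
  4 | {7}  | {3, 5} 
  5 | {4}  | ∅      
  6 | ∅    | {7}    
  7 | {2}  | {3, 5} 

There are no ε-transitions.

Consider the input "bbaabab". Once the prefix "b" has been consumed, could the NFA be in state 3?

No

Start in {1}.
Read 'b': 1→{2, 7}; now {2, 7}.
State 3 is not in {2, 7}.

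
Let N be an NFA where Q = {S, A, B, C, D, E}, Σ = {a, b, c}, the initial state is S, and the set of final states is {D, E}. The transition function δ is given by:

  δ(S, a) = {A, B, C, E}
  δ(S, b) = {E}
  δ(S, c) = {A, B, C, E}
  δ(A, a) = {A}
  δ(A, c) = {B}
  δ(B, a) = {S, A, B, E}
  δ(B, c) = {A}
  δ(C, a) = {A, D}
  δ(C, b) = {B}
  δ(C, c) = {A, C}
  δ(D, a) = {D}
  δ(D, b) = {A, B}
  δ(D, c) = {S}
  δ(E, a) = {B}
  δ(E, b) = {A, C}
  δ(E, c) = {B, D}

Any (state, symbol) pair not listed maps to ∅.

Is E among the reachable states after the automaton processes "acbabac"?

No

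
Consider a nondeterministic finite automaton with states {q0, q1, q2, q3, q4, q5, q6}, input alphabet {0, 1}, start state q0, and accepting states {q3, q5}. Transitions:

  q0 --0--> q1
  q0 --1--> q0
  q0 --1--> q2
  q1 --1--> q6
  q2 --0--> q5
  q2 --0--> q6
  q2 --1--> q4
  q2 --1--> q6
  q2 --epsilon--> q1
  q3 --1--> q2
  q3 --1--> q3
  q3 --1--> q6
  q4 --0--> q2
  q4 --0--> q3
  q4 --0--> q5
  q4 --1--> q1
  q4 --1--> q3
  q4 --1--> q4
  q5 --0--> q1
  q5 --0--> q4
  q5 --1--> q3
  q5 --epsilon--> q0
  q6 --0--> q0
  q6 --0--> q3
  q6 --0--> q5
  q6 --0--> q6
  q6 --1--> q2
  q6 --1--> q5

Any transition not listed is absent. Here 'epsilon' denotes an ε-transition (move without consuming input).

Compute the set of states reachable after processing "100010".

Start in {q0}.
Read '1': q0→{q0, q2}; union {q0, q2}; ε-closure = {q0, q1, q2}.
Read '0': q0→{q1}, q1→∅, q2→{q5, q6}; union {q1, q5, q6}; ε-closure = {q0, q1, q5, q6}.
Read '0': q0→{q1}, q1→∅, q5→{q1, q4}, q6→{q0, q3, q5, q6}; now {q0, q1, q3, q4, q5, q6}.
Read '0': q0→{q1}, q1→∅, q3→∅, q4→{q2, q3, q5}, q5→{q1, q4}, q6→{q0, q3, q5, q6}; now {q0, q1, q2, q3, q4, q5, q6}.
Read '1': q0→{q0, q2}, q1→{q6}, q2→{q4, q6}, q3→{q2, q3, q6}, q4→{q1, q3, q4}, q5→{q3}, q6→{q2, q5}; now {q0, q1, q2, q3, q4, q5, q6}.
Read '0': q0→{q1}, q1→∅, q2→{q5, q6}, q3→∅, q4→{q2, q3, q5}, q5→{q1, q4}, q6→{q0, q3, q5, q6}; now {q0, q1, q2, q3, q4, q5, q6}.

{q0, q1, q2, q3, q4, q5, q6}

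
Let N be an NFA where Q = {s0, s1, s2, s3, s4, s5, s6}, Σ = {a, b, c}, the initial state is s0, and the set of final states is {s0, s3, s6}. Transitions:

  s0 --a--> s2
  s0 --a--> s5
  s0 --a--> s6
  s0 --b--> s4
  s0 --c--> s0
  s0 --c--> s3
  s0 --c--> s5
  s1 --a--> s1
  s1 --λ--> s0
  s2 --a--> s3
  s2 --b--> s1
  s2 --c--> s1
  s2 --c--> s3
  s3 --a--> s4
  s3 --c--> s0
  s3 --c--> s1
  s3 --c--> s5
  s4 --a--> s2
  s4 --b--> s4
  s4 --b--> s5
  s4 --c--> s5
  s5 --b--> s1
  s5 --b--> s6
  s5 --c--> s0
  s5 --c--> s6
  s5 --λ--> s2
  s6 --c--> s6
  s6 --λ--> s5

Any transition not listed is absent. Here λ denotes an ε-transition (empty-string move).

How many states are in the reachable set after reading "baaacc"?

6

Start in {s0}.
Read 'b': s0→{s4}; now {s4}.
Read 'a': s4→{s2}; now {s2}.
Read 'a': s2→{s3}; now {s3}.
Read 'a': s3→{s4}; now {s4}.
Read 'c': s4→{s5}; union {s5}; ε-closure = {s2, s5}.
Read 'c': s2→{s1, s3}, s5→{s0, s6}; union {s0, s1, s3, s6}; ε-closure = {s0, s1, s2, s3, s5, s6}.
That set has 6 states.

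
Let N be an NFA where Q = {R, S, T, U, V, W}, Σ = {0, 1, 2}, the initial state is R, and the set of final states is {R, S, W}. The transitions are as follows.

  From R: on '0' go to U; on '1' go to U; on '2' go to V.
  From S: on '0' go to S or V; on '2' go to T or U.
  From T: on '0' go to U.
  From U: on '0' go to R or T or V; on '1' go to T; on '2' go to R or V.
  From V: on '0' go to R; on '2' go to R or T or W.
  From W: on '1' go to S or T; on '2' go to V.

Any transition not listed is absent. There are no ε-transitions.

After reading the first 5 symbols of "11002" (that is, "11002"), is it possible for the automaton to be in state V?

Start in {R}.
Read '1': R→{U}; now {U}.
Read '1': U→{T}; now {T}.
Read '0': T→{U}; now {U}.
Read '0': U→{R, T, V}; now {R, T, V}.
Read '2': R→{V}, T→∅, V→{R, T, W}; now {R, T, V, W}.
State V is in {R, T, V, W}.

Yes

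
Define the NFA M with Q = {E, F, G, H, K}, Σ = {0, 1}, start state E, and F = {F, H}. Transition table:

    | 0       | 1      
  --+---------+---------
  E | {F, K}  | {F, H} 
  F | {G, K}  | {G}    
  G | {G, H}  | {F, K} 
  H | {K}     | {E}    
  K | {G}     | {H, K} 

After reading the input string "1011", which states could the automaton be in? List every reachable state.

Start in {E}.
Read '1': {E} → {F, H}.
Read '0': {F, H} → {G, K}.
Read '1': {G, K} → {F, H, K}.
Read '1': {F, H, K} → {E, G, H, K}.

{E, G, H, K}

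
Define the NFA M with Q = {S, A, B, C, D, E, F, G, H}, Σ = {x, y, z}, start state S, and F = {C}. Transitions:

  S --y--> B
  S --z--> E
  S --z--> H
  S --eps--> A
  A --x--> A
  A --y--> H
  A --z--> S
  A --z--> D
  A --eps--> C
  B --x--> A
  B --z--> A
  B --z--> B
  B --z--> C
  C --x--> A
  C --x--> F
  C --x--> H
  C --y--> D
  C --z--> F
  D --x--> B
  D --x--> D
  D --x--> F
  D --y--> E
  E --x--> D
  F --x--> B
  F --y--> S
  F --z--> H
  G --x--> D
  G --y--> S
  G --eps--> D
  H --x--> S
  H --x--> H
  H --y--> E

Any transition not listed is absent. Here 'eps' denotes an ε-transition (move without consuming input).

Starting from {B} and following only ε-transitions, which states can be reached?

{B}

Begin with {B}.
No ε-moves leave this set, so the closure equals the set itself.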